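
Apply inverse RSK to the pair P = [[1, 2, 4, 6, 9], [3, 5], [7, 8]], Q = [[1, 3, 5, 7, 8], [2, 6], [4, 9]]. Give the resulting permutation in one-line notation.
7 1 3 2 8 5 6 9 4

Reverse the RSK construction: for i from n down to 1, find the cell of Q containing i, remove the entry at that cell from P, and reverse-bump it up through P; the value ejected from row 1 is w(i).

Step i=9: Q has 9 at row 3, column 2; remove 8 from row 3 of P and reverse-bump: 8 enters row 2 and ejects 5; 5 enters row 1 and ejects 4. So w(9) = 4. P is now [[1, 2, 5, 6, 9], [3, 8], [7]].
Step i=8: Q has 8 at row 1, column 5; remove that cell from P, ejecting 9. So w(8) = 9. P is now [[1, 2, 5, 6], [3, 8], [7]].
Step i=7: Q has 7 at row 1, column 4; remove that cell from P, ejecting 6. So w(7) = 6. P is now [[1, 2, 5], [3, 8], [7]].
Step i=6: Q has 6 at row 2, column 2; remove 8 from row 2 of P and reverse-bump: 8 enters row 1 and ejects 5. So w(6) = 5. P is now [[1, 2, 8], [3], [7]].
Step i=5: Q has 5 at row 1, column 3; remove that cell from P, ejecting 8. So w(5) = 8. P is now [[1, 2], [3], [7]].
Step i=4: Q has 4 at row 3, column 1; remove 7 from row 3 of P and reverse-bump: 7 enters row 2 and ejects 3; 3 enters row 1 and ejects 2. So w(4) = 2. P is now [[1, 3], [7]].
Step i=3: Q has 3 at row 1, column 2; remove that cell from P, ejecting 3. So w(3) = 3. P is now [[1], [7]].
Step i=2: Q has 2 at row 2, column 1; remove 7 from row 2 of P and reverse-bump: 7 enters row 1 and ejects 1. So w(2) = 1. P is now [[7]].
Step i=1: Q has 1 at row 1, column 1; remove that cell from P, ejecting 7. So w(1) = 7. P is now [].

So w = 7 1 3 2 8 5 6 9 4.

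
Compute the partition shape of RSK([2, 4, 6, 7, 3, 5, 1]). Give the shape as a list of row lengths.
[4, 2, 1]

RSK row insertion gives P = [[1, 3, 5, 7], [2, 6], [4]], which has shape [4, 2, 1].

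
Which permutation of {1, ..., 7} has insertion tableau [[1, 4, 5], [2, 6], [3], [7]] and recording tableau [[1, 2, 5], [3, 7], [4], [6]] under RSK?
Reverse the RSK construction: for i from n down to 1, find the cell of Q containing i, remove the entry at that cell from P, and reverse-bump it up through P; the value ejected from row 1 is w(i).

Step i=7: Q has 7 at row 2, column 2; remove 6 from row 2 of P and reverse-bump: 6 enters row 1 and ejects 5. So w(7) = 5. P is now [[1, 4, 6], [2], [3], [7]].
Step i=6: Q has 6 at row 4, column 1; remove 7 from row 4 of P and reverse-bump: 7 enters row 3 and ejects 3; 3 enters row 2 and ejects 2; 2 enters row 1 and ejects 1. So w(6) = 1. P is now [[2, 4, 6], [3], [7]].
Step i=5: Q has 5 at row 1, column 3; remove that cell from P, ejecting 6. So w(5) = 6. P is now [[2, 4], [3], [7]].
Step i=4: Q has 4 at row 3, column 1; remove 7 from row 3 of P and reverse-bump: 7 enters row 2 and ejects 3; 3 enters row 1 and ejects 2. So w(4) = 2. P is now [[3, 4], [7]].
Step i=3: Q has 3 at row 2, column 1; remove 7 from row 2 of P and reverse-bump: 7 enters row 1 and ejects 4. So w(3) = 4. P is now [[3, 7]].
Step i=2: Q has 2 at row 1, column 2; remove that cell from P, ejecting 7. So w(2) = 7. P is now [[3]].
Step i=1: Q has 1 at row 1, column 1; remove that cell from P, ejecting 3. So w(1) = 3. P is now [].

So w = 3 7 4 2 6 1 5.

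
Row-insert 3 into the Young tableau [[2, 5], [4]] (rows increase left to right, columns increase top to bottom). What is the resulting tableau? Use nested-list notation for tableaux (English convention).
In row 1, 3 replaces 5 (the leftmost entry greater than 3); 5 is bumped to row 2. 5 is appended to row 2. The new tableau is [[2, 3], [4, 5]].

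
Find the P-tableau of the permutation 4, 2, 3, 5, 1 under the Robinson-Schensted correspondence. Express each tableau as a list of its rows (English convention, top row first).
Insert 4: appended to row 1. P = [[4]].
Insert 2: 2 bumps 4 from row 1; 4 starts row 2. P = [[2], [4]].
Insert 3: appended to row 1. P = [[2, 3], [4]].
Insert 5: appended to row 1. P = [[2, 3, 5], [4]].
Insert 1: 1 bumps 2 from row 1; 2 bumps 4 from row 2; 4 starts row 3. P = [[1, 3, 5], [2], [4]].

So P = [[1, 3, 5], [2], [4]].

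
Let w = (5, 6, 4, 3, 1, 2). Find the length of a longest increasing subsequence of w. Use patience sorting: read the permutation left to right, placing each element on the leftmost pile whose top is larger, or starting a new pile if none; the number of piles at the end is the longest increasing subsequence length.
5: new pile. tops = [5]
6: new pile. tops = [5, 6]
4: onto pile 1 (replacing 5). tops = [4, 6]
3: onto pile 1 (replacing 4). tops = [3, 6]
1: onto pile 1 (replacing 3). tops = [1, 6]
2: onto pile 2 (replacing 6). tops = [1, 2]

2 piles, so the longest increasing subsequence has length 2.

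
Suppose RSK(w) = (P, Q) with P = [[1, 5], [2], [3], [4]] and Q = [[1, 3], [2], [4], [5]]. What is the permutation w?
Reverse the RSK construction: for i from n down to 1, find the cell of Q containing i, remove the entry at that cell from P, and reverse-bump it up through P; the value ejected from row 1 is w(i).

Step i=5: Q has 5 at row 4, column 1; remove 4 from row 4 of P and reverse-bump: 4 enters row 3 and ejects 3; 3 enters row 2 and ejects 2; 2 enters row 1 and ejects 1. So w(5) = 1. P is now [[2, 5], [3], [4]].
Step i=4: Q has 4 at row 3, column 1; remove 4 from row 3 of P and reverse-bump: 4 enters row 2 and ejects 3; 3 enters row 1 and ejects 2. So w(4) = 2. P is now [[3, 5], [4]].
Step i=3: Q has 3 at row 1, column 2; remove that cell from P, ejecting 5. So w(3) = 5. P is now [[3], [4]].
Step i=2: Q has 2 at row 2, column 1; remove 4 from row 2 of P and reverse-bump: 4 enters row 1 and ejects 3. So w(2) = 3. P is now [[4]].
Step i=1: Q has 1 at row 1, column 1; remove that cell from P, ejecting 4. So w(1) = 4. P is now [].

So w = 4 3 5 2 1.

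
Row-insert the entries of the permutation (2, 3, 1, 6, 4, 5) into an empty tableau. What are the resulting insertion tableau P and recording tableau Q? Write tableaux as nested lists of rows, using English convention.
P = [[1, 3, 4, 5], [2, 6]], Q = [[1, 2, 4, 6], [3, 5]]

Insert each entry of the permutation into P by Schensted row insertion, recording in Q the position of each new cell.

Insert 2: appended to row 1. P = [[2]].
Insert 3: appended to row 1. P = [[2, 3]].
Insert 1: 1 bumps 2 from row 1; 2 starts row 2. P = [[1, 3], [2]].
Insert 6: appended to row 1. P = [[1, 3, 6], [2]].
Insert 4: 4 bumps 6 from row 1; 6 appends to row 2. P = [[1, 3, 4], [2, 6]].
Insert 5: appended to row 1. P = [[1, 3, 4, 5], [2, 6]].

So P = [[1, 3, 4, 5], [2, 6]], Q = [[1, 2, 4, 6], [3, 5]].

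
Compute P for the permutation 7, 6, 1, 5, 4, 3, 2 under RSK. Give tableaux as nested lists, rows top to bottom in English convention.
After inserting 7: P = [[7]].
After inserting 6: P = [[6], [7]].
After inserting 1: P = [[1], [6], [7]].
After inserting 5: P = [[1, 5], [6], [7]].
After inserting 4: P = [[1, 4], [5], [6], [7]].
After inserting 3: P = [[1, 3], [4], [5], [6], [7]].
After inserting 2: P = [[1, 2], [3], [4], [5], [6], [7]].

So P = [[1, 2], [3], [4], [5], [6], [7]].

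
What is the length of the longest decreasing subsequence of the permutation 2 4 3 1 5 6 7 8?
3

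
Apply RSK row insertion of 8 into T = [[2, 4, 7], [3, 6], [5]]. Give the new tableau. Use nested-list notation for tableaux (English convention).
[[2, 4, 7, 8], [3, 6], [5]]

8 is larger than every entry of row 1, so it is appended to row 1. The new tableau is [[2, 4, 7, 8], [3, 6], [5]].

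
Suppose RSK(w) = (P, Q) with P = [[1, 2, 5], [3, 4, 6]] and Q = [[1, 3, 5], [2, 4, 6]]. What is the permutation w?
Reverse the RSK construction: for i from n down to 1, find the cell of Q containing i, remove the entry at that cell from P, and reverse-bump it up through P; the value ejected from row 1 is w(i).

Step i=6: Q has 6 at row 2, column 3; remove 6 from row 2 of P and reverse-bump: 6 enters row 1 and ejects 5. So w(6) = 5. P is now [[1, 2, 6], [3, 4]].
Step i=5: Q has 5 at row 1, column 3; remove that cell from P, ejecting 6. So w(5) = 6. P is now [[1, 2], [3, 4]].
Step i=4: Q has 4 at row 2, column 2; remove 4 from row 2 of P and reverse-bump: 4 enters row 1 and ejects 2. So w(4) = 2. P is now [[1, 4], [3]].
Step i=3: Q has 3 at row 1, column 2; remove that cell from P, ejecting 4. So w(3) = 4. P is now [[1], [3]].
Step i=2: Q has 2 at row 2, column 1; remove 3 from row 2 of P and reverse-bump: 3 enters row 1 and ejects 1. So w(2) = 1. P is now [[3]].
Step i=1: Q has 1 at row 1, column 1; remove that cell from P, ejecting 3. So w(1) = 3. P is now [].

So w = 3 1 4 2 6 5.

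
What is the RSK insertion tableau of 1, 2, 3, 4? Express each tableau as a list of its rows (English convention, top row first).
P = [[1, 2, 3, 4]]

Insert 1: appended to row 1. P = [[1]].
Insert 2: appended to row 1. P = [[1, 2]].
Insert 3: appended to row 1. P = [[1, 2, 3]].
Insert 4: appended to row 1. P = [[1, 2, 3, 4]].

So P = [[1, 2, 3, 4]].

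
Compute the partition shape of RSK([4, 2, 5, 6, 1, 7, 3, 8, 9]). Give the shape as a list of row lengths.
[6, 2, 1]

Row-insert each entry into an empty tableau.

After inserting 4: P = [[4]].
After inserting 2: P = [[2], [4]].
After inserting 5: P = [[2, 5], [4]].
After inserting 6: P = [[2, 5, 6], [4]].
After inserting 1: P = [[1, 5, 6], [2], [4]].
After inserting 7: P = [[1, 5, 6, 7], [2], [4]].
After inserting 3: P = [[1, 3, 6, 7], [2, 5], [4]].
After inserting 8: P = [[1, 3, 6, 7, 8], [2, 5], [4]].
After inserting 9: P = [[1, 3, 6, 7, 8, 9], [2, 5], [4]].

The final insertion tableau P = [[1, 3, 6, 7, 8, 9], [2, 5], [4]] has shape [6, 2, 1].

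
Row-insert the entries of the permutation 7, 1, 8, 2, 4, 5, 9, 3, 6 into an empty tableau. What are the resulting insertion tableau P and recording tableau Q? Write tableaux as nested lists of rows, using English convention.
Insert each entry of the permutation into P by Schensted row insertion, recording in Q the position of each new cell.

Insert 7: appended to row 1. P = [[7]].
Insert 1: 1 bumps 7 from row 1; 7 starts row 2. P = [[1], [7]].
Insert 8: appended to row 1. P = [[1, 8], [7]].
Insert 2: 2 bumps 8 from row 1; 8 appends to row 2. P = [[1, 2], [7, 8]].
Insert 4: appended to row 1. P = [[1, 2, 4], [7, 8]].
Insert 5: appended to row 1. P = [[1, 2, 4, 5], [7, 8]].
Insert 9: appended to row 1. P = [[1, 2, 4, 5, 9], [7, 8]].
Insert 3: 3 bumps 4 from row 1; 4 bumps 7 from row 2; 7 starts row 3. P = [[1, 2, 3, 5, 9], [4, 8], [7]].
Insert 6: 6 bumps 9 from row 1; 9 appends to row 2. P = [[1, 2, 3, 5, 6], [4, 8, 9], [7]].

So P = [[1, 2, 3, 5, 6], [4, 8, 9], [7]], Q = [[1, 3, 5, 6, 7], [2, 4, 9], [8]].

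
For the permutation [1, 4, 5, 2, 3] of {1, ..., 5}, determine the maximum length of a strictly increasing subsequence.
3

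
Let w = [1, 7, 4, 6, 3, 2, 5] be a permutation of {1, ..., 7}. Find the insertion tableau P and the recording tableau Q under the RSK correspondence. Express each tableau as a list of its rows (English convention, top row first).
Insert each entry of the permutation into P by Schensted row insertion, recording in Q the position of each new cell.

Insert 1: appended to row 1. P = [[1]], Q = [[1]].
Insert 7: appended to row 1. P = [[1, 7]], Q = [[1, 2]].
Insert 4: 4 bumps 7 from row 1; 7 starts row 2. P = [[1, 4], [7]], Q = [[1, 2], [3]].
Insert 6: appended to row 1. P = [[1, 4, 6], [7]], Q = [[1, 2, 4], [3]].
Insert 3: 3 bumps 4 from row 1; 4 bumps 7 from row 2; 7 starts row 3. P = [[1, 3, 6], [4], [7]], Q = [[1, 2, 4], [3], [5]].
Insert 2: 2 bumps 3 from row 1; 3 bumps 4 from row 2; 4 bumps 7 from row 3; 7 starts row 4. P = [[1, 2, 6], [3], [4], [7]], Q = [[1, 2, 4], [3], [5], [6]].
Insert 5: 5 bumps 6 from row 1; 6 appends to row 2. P = [[1, 2, 5], [3, 6], [4], [7]], Q = [[1, 2, 4], [3, 7], [5], [6]].

So P = [[1, 2, 5], [3, 6], [4], [7]], Q = [[1, 2, 4], [3, 7], [5], [6]].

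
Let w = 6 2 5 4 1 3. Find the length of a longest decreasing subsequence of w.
4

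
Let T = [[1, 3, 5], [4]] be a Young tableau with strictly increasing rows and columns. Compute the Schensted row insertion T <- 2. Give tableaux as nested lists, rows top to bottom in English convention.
[[1, 2, 5], [3], [4]]

In row 1, 2 replaces 3 (the leftmost entry greater than 2); 3 is bumped to row 2. In row 2, 3 replaces 4 (the leftmost entry greater than 3); 4 is bumped to row 3. 4 starts a new row 3. The new tableau is [[1, 2, 5], [3], [4]].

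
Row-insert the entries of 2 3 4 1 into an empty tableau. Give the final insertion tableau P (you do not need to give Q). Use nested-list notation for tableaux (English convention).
Insert 2: appended to row 1. P = [[2]].
Insert 3: appended to row 1. P = [[2, 3]].
Insert 4: appended to row 1. P = [[2, 3, 4]].
Insert 1: 1 bumps 2 from row 1; 2 starts row 2. P = [[1, 3, 4], [2]].

So P = [[1, 3, 4], [2]].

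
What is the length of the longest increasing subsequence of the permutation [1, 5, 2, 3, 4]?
4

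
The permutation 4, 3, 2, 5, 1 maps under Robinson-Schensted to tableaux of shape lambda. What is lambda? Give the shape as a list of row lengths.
[2, 1, 1, 1]

Row-insert each entry into an empty tableau.

After inserting 4: P = [[4]].
After inserting 3: P = [[3], [4]].
After inserting 2: P = [[2], [3], [4]].
After inserting 5: P = [[2, 5], [3], [4]].
After inserting 1: P = [[1, 5], [2], [3], [4]].

The final insertion tableau P = [[1, 5], [2], [3], [4]] has shape [2, 1, 1, 1].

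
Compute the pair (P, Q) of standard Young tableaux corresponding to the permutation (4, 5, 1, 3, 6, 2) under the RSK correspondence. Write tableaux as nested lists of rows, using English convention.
P = [[1, 2, 6], [3, 5], [4]], Q = [[1, 2, 5], [3, 4], [6]]

Insert each entry of the permutation into P by Schensted row insertion, recording in Q the position of each new cell.

Insert 4: appended to row 1. P = [[4]].
Insert 5: appended to row 1. P = [[4, 5]].
Insert 1: 1 bumps 4 from row 1; 4 starts row 2. P = [[1, 5], [4]].
Insert 3: 3 bumps 5 from row 1; 5 appends to row 2. P = [[1, 3], [4, 5]].
Insert 6: appended to row 1. P = [[1, 3, 6], [4, 5]].
Insert 2: 2 bumps 3 from row 1; 3 bumps 4 from row 2; 4 starts row 3. P = [[1, 2, 6], [3, 5], [4]].

So P = [[1, 2, 6], [3, 5], [4]], Q = [[1, 2, 5], [3, 4], [6]].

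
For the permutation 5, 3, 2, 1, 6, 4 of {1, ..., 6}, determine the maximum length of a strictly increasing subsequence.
2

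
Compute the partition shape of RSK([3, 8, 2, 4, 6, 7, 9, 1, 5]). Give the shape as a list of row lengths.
Row-insert each entry into an empty tableau.

After inserting 3: P = [[3]].
After inserting 8: P = [[3, 8]].
After inserting 2: P = [[2, 8], [3]].
After inserting 4: P = [[2, 4], [3, 8]].
After inserting 6: P = [[2, 4, 6], [3, 8]].
After inserting 7: P = [[2, 4, 6, 7], [3, 8]].
After inserting 9: P = [[2, 4, 6, 7, 9], [3, 8]].
After inserting 1: P = [[1, 4, 6, 7, 9], [2, 8], [3]].
After inserting 5: P = [[1, 4, 5, 7, 9], [2, 6], [3, 8]].

The final insertion tableau P = [[1, 4, 5, 7, 9], [2, 6], [3, 8]] has shape [5, 2, 2].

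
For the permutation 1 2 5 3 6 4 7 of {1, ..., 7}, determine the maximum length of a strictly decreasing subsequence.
2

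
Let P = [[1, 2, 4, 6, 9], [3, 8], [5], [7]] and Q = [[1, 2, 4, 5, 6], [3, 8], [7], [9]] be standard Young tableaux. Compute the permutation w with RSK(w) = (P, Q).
1 7 3 5 8 9 4 6 2

Reverse the RSK construction: for i from n down to 1, find the cell of Q containing i, remove the entry at that cell from P, and reverse-bump it up through P; the value ejected from row 1 is w(i).

Step i=9: Q has 9 at row 4, column 1; remove 7 from row 4 of P and reverse-bump: 7 enters row 3 and ejects 5; 5 enters row 2 and ejects 3; 3 enters row 1 and ejects 2. So w(9) = 2. P is now [[1, 3, 4, 6, 9], [5, 8], [7]].
Step i=8: Q has 8 at row 2, column 2; remove 8 from row 2 of P and reverse-bump: 8 enters row 1 and ejects 6. So w(8) = 6. P is now [[1, 3, 4, 8, 9], [5], [7]].
Step i=7: Q has 7 at row 3, column 1; remove 7 from row 3 of P and reverse-bump: 7 enters row 2 and ejects 5; 5 enters row 1 and ejects 4. So w(7) = 4. P is now [[1, 3, 5, 8, 9], [7]].
Step i=6: Q has 6 at row 1, column 5; remove that cell from P, ejecting 9. So w(6) = 9. P is now [[1, 3, 5, 8], [7]].
Step i=5: Q has 5 at row 1, column 4; remove that cell from P, ejecting 8. So w(5) = 8. P is now [[1, 3, 5], [7]].
Step i=4: Q has 4 at row 1, column 3; remove that cell from P, ejecting 5. So w(4) = 5. P is now [[1, 3], [7]].
Step i=3: Q has 3 at row 2, column 1; remove 7 from row 2 of P and reverse-bump: 7 enters row 1 and ejects 3. So w(3) = 3. P is now [[1, 7]].
Step i=2: Q has 2 at row 1, column 2; remove that cell from P, ejecting 7. So w(2) = 7. P is now [[1]].
Step i=1: Q has 1 at row 1, column 1; remove that cell from P, ejecting 1. So w(1) = 1. P is now [].

So w = 1 7 3 5 8 9 4 6 2.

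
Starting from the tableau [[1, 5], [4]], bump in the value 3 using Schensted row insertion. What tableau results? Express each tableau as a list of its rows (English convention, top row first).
[[1, 3], [4, 5]]

In row 1, 3 replaces 5 (the leftmost entry greater than 3); 5 is bumped to row 2. 5 is appended to row 2. The new tableau is [[1, 3], [4, 5]].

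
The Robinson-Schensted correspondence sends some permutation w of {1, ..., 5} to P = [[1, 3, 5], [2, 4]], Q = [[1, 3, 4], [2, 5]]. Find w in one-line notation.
Reverse the RSK construction: for i from n down to 1, find the cell of Q containing i, remove the entry at that cell from P, and reverse-bump it up through P; the value ejected from row 1 is w(i).

Step i=5: Q has 5 at row 2, column 2; remove 4 from row 2 of P and reverse-bump: 4 enters row 1 and ejects 3. So w(5) = 3. P is now [[1, 4, 5], [2]].
Step i=4: Q has 4 at row 1, column 3; remove that cell from P, ejecting 5. So w(4) = 5. P is now [[1, 4], [2]].
Step i=3: Q has 3 at row 1, column 2; remove that cell from P, ejecting 4. So w(3) = 4. P is now [[1], [2]].
Step i=2: Q has 2 at row 2, column 1; remove 2 from row 2 of P and reverse-bump: 2 enters row 1 and ejects 1. So w(2) = 1. P is now [[2]].
Step i=1: Q has 1 at row 1, column 1; remove that cell from P, ejecting 2. So w(1) = 2. P is now [].

So w = 2 1 4 5 3.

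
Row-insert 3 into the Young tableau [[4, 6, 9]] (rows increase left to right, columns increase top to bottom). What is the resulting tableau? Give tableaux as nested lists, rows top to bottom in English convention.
In row 1, 3 replaces 4 (the leftmost entry greater than 3); 4 is bumped to row 2. 4 starts a new row 2. The new tableau is [[3, 6, 9], [4]].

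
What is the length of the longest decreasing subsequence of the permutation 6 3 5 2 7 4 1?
4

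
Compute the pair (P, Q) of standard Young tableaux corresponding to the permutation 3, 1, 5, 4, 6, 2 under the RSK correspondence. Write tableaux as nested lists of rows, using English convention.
Insert each entry of the permutation into P by Schensted row insertion, recording in Q the position of each new cell.

Insert 3: appended to row 1. P = [[3]].
Insert 1: 1 bumps 3 from row 1; 3 starts row 2. P = [[1], [3]].
Insert 5: appended to row 1. P = [[1, 5], [3]].
Insert 4: 4 bumps 5 from row 1; 5 appends to row 2. P = [[1, 4], [3, 5]].
Insert 6: appended to row 1. P = [[1, 4, 6], [3, 5]].
Insert 2: 2 bumps 4 from row 1; 4 bumps 5 from row 2; 5 starts row 3. P = [[1, 2, 6], [3, 4], [5]].

So P = [[1, 2, 6], [3, 4], [5]], Q = [[1, 3, 5], [2, 4], [6]].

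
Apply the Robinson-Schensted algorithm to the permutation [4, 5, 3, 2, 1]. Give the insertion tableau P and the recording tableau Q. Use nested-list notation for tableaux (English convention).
P = [[1, 5], [2], [3], [4]], Q = [[1, 2], [3], [4], [5]]

Insert each entry of the permutation into P by Schensted row insertion, recording in Q the position of each new cell.

After inserting 4: P = [[4]].
After inserting 5: P = [[4, 5]].
After inserting 3: P = [[3, 5], [4]].
After inserting 2: P = [[2, 5], [3], [4]].
After inserting 1: P = [[1, 5], [2], [3], [4]].

So P = [[1, 5], [2], [3], [4]], Q = [[1, 2], [3], [4], [5]].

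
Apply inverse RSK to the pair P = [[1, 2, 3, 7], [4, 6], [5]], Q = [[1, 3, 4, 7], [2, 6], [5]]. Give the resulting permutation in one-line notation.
5 1 4 6 2 3 7

Reverse RSK: for i = n, n-1, ..., 1, locate i in Q, remove the corresponding corner cell from P, and reverse-bump its entry up through P; the value ejected from row 1 is w(i).

So w = 5 1 4 6 2 3 7.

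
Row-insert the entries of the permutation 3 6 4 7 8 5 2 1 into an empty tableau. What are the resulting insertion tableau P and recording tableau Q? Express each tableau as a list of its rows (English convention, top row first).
Insert each entry of the permutation into P by Schensted row insertion, recording in Q the position of each new cell.

Insert 3: appended to row 1. P = [[3]].
Insert 6: appended to row 1. P = [[3, 6]].
Insert 4: 4 bumps 6 from row 1; 6 starts row 2. P = [[3, 4], [6]].
Insert 7: appended to row 1. P = [[3, 4, 7], [6]].
Insert 8: appended to row 1. P = [[3, 4, 7, 8], [6]].
Insert 5: 5 bumps 7 from row 1; 7 appends to row 2. P = [[3, 4, 5, 8], [6, 7]].
Insert 2: 2 bumps 3 from row 1; 3 bumps 6 from row 2; 6 starts row 3. P = [[2, 4, 5, 8], [3, 7], [6]].
Insert 1: 1 bumps 2 from row 1; 2 bumps 3 from row 2; 3 bumps 6 from row 3; 6 starts row 4. P = [[1, 4, 5, 8], [2, 7], [3], [6]].

So P = [[1, 4, 5, 8], [2, 7], [3], [6]], Q = [[1, 2, 4, 5], [3, 6], [7], [8]].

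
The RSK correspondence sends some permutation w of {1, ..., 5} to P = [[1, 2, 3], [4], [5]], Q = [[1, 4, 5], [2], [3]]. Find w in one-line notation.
5 4 1 2 3

Reverse the RSK construction: for i from n down to 1, find the cell of Q containing i, remove the entry at that cell from P, and reverse-bump it up through P; the value ejected from row 1 is w(i).

Step i=5: Q has 5 at row 1, column 3; remove that cell from P, ejecting 3. So w(5) = 3. P is now [[1, 2], [4], [5]].
Step i=4: Q has 4 at row 1, column 2; remove that cell from P, ejecting 2. So w(4) = 2. P is now [[1], [4], [5]].
Step i=3: Q has 3 at row 3, column 1; remove 5 from row 3 of P and reverse-bump: 5 enters row 2 and ejects 4; 4 enters row 1 and ejects 1. So w(3) = 1. P is now [[4], [5]].
Step i=2: Q has 2 at row 2, column 1; remove 5 from row 2 of P and reverse-bump: 5 enters row 1 and ejects 4. So w(2) = 4. P is now [[5]].
Step i=1: Q has 1 at row 1, column 1; remove that cell from P, ejecting 5. So w(1) = 5. P is now [].

So w = 5 4 1 2 3.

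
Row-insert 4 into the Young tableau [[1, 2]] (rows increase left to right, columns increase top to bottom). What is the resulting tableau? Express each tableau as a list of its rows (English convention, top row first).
4 is larger than every entry of row 1, so it is appended to row 1. The new tableau is [[1, 2, 4]].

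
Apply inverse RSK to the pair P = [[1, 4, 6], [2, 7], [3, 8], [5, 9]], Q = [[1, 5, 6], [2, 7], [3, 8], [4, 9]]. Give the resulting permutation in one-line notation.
Reverse the RSK construction: for i from n down to 1, find the cell of Q containing i, remove the entry at that cell from P, and reverse-bump it up through P; the value ejected from row 1 is w(i).

Step i=9: Q has 9 at row 4, column 2; remove 9 from row 4 of P and reverse-bump: 9 enters row 3 and ejects 8; 8 enters row 2 and ejects 7; 7 enters row 1 and ejects 6. So w(9) = 6. P is now [[1, 4, 7], [2, 8], [3, 9], [5]].
Step i=8: Q has 8 at row 3, column 2; remove 9 from row 3 of P and reverse-bump: 9 enters row 2 and ejects 8; 8 enters row 1 and ejects 7. So w(8) = 7. P is now [[1, 4, 8], [2, 9], [3], [5]].
Step i=7: Q has 7 at row 2, column 2; remove 9 from row 2 of P and reverse-bump: 9 enters row 1 and ejects 8. So w(7) = 8. P is now [[1, 4, 9], [2], [3], [5]].
Step i=6: Q has 6 at row 1, column 3; remove that cell from P, ejecting 9. So w(6) = 9. P is now [[1, 4], [2], [3], [5]].
Step i=5: Q has 5 at row 1, column 2; remove that cell from P, ejecting 4. So w(5) = 4. P is now [[1], [2], [3], [5]].
Step i=4: Q has 4 at row 4, column 1; remove 5 from row 4 of P and reverse-bump: 5 enters row 3 and ejects 3; 3 enters row 2 and ejects 2; 2 enters row 1 and ejects 1. So w(4) = 1. P is now [[2], [3], [5]].
Step i=3: Q has 3 at row 3, column 1; remove 5 from row 3 of P and reverse-bump: 5 enters row 2 and ejects 3; 3 enters row 1 and ejects 2. So w(3) = 2. P is now [[3], [5]].
Step i=2: Q has 2 at row 2, column 1; remove 5 from row 2 of P and reverse-bump: 5 enters row 1 and ejects 3. So w(2) = 3. P is now [[5]].
Step i=1: Q has 1 at row 1, column 1; remove that cell from P, ejecting 5. So w(1) = 5. P is now [].

So w = 5 3 2 1 4 9 8 7 6.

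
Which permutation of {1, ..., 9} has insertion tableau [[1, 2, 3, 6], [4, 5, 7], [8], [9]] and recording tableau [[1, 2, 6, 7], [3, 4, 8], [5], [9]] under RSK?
Reverse the RSK construction: for i from n down to 1, find the cell of Q containing i, remove the entry at that cell from P, and reverse-bump it up through P; the value ejected from row 1 is w(i).

Step i=9: Q has 9 at row 4, column 1; remove 9 from row 4 of P and reverse-bump: 9 enters row 3 and ejects 8; 8 enters row 2 and ejects 7; 7 enters row 1 and ejects 6. So w(9) = 6. P is now [[1, 2, 3, 7], [4, 5, 8], [9]].
Step i=8: Q has 8 at row 2, column 3; remove 8 from row 2 of P and reverse-bump: 8 enters row 1 and ejects 7. So w(8) = 7. P is now [[1, 2, 3, 8], [4, 5], [9]].
Step i=7: Q has 7 at row 1, column 4; remove that cell from P, ejecting 8. So w(7) = 8. P is now [[1, 2, 3], [4, 5], [9]].
Step i=6: Q has 6 at row 1, column 3; remove that cell from P, ejecting 3. So w(6) = 3. P is now [[1, 2], [4, 5], [9]].
Step i=5: Q has 5 at row 3, column 1; remove 9 from row 3 of P and reverse-bump: 9 enters row 2 and ejects 5; 5 enters row 1 and ejects 2. So w(5) = 2. P is now [[1, 5], [4, 9]].
Step i=4: Q has 4 at row 2, column 2; remove 9 from row 2 of P and reverse-bump: 9 enters row 1 and ejects 5. So w(4) = 5. P is now [[1, 9], [4]].
Step i=3: Q has 3 at row 2, column 1; remove 4 from row 2 of P and reverse-bump: 4 enters row 1 and ejects 1. So w(3) = 1. P is now [[4, 9]].
Step i=2: Q has 2 at row 1, column 2; remove that cell from P, ejecting 9. So w(2) = 9. P is now [[4]].
Step i=1: Q has 1 at row 1, column 1; remove that cell from P, ejecting 4. So w(1) = 4. P is now [].

So w = 4 9 1 5 2 3 8 7 6.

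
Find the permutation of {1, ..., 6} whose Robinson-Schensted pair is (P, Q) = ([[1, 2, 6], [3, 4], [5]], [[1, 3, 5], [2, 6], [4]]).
Reverse the RSK construction: for i from n down to 1, find the cell of Q containing i, remove the entry at that cell from P, and reverse-bump it up through P; the value ejected from row 1 is w(i).

Step i=6: Q has 6 at row 2, column 2; remove 4 from row 2 of P and reverse-bump: 4 enters row 1 and ejects 2. So w(6) = 2. P is now [[1, 4, 6], [3], [5]].
Step i=5: Q has 5 at row 1, column 3; remove that cell from P, ejecting 6. So w(5) = 6. P is now [[1, 4], [3], [5]].
Step i=4: Q has 4 at row 3, column 1; remove 5 from row 3 of P and reverse-bump: 5 enters row 2 and ejects 3; 3 enters row 1 and ejects 1. So w(4) = 1. P is now [[3, 4], [5]].
Step i=3: Q has 3 at row 1, column 2; remove that cell from P, ejecting 4. So w(3) = 4. P is now [[3], [5]].
Step i=2: Q has 2 at row 2, column 1; remove 5 from row 2 of P and reverse-bump: 5 enters row 1 and ejects 3. So w(2) = 3. P is now [[5]].
Step i=1: Q has 1 at row 1, column 1; remove that cell from P, ejecting 5. So w(1) = 5. P is now [].

So w = 5 3 4 1 6 2.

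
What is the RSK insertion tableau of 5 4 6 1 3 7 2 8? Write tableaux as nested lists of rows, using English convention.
Insert 5: appended to row 1. P = [[5]].
Insert 4: 4 bumps 5 from row 1; 5 starts row 2. P = [[4], [5]].
Insert 6: appended to row 1. P = [[4, 6], [5]].
Insert 1: 1 bumps 4 from row 1; 4 bumps 5 from row 2; 5 starts row 3. P = [[1, 6], [4], [5]].
Insert 3: 3 bumps 6 from row 1; 6 appends to row 2. P = [[1, 3], [4, 6], [5]].
Insert 7: appended to row 1. P = [[1, 3, 7], [4, 6], [5]].
Insert 2: 2 bumps 3 from row 1; 3 bumps 4 from row 2; 4 bumps 5 from row 3; 5 starts row 4. P = [[1, 2, 7], [3, 6], [4], [5]].
Insert 8: appended to row 1. P = [[1, 2, 7, 8], [3, 6], [4], [5]].

So P = [[1, 2, 7, 8], [3, 6], [4], [5]].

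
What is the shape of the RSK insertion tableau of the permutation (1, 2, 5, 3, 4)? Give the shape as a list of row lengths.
[4, 1]

Row-insert each entry into an empty tableau.

After inserting 1: P = [[1]].
After inserting 2: P = [[1, 2]].
After inserting 5: P = [[1, 2, 5]].
After inserting 3: P = [[1, 2, 3], [5]].
After inserting 4: P = [[1, 2, 3, 4], [5]].

The final insertion tableau P = [[1, 2, 3, 4], [5]] has shape [4, 1].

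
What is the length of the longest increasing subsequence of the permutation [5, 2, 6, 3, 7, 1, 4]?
3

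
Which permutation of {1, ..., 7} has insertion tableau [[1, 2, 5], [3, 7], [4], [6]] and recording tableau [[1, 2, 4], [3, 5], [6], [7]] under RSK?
Reverse the RSK construction: for i from n down to 1, find the cell of Q containing i, remove the entry at that cell from P, and reverse-bump it up through P; the value ejected from row 1 is w(i).

Step i=7: Q has 7 at row 4, column 1; remove 6 from row 4 of P and reverse-bump: 6 enters row 3 and ejects 4; 4 enters row 2 and ejects 3; 3 enters row 1 and ejects 2. So w(7) = 2. P is now [[1, 3, 5], [4, 7], [6]].
Step i=6: Q has 6 at row 3, column 1; remove 6 from row 3 of P and reverse-bump: 6 enters row 2 and ejects 4; 4 enters row 1 and ejects 3. So w(6) = 3. P is now [[1, 4, 5], [6, 7]].
Step i=5: Q has 5 at row 2, column 2; remove 7 from row 2 of P and reverse-bump: 7 enters row 1 and ejects 5. So w(5) = 5. P is now [[1, 4, 7], [6]].
Step i=4: Q has 4 at row 1, column 3; remove that cell from P, ejecting 7. So w(4) = 7. P is now [[1, 4], [6]].
Step i=3: Q has 3 at row 2, column 1; remove 6 from row 2 of P and reverse-bump: 6 enters row 1 and ejects 4. So w(3) = 4. P is now [[1, 6]].
Step i=2: Q has 2 at row 1, column 2; remove that cell from P, ejecting 6. So w(2) = 6. P is now [[1]].
Step i=1: Q has 1 at row 1, column 1; remove that cell from P, ejecting 1. So w(1) = 1. P is now [].

So w = 1 6 4 7 5 3 2.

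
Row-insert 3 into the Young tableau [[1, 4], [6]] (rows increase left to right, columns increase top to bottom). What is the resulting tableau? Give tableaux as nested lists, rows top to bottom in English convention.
[[1, 3], [4], [6]]

In row 1, 3 replaces 4 (the leftmost entry greater than 3); 4 is bumped to row 2. In row 2, 4 replaces 6 (the leftmost entry greater than 4); 6 is bumped to row 3. 6 starts a new row 3. The new tableau is [[1, 3], [4], [6]].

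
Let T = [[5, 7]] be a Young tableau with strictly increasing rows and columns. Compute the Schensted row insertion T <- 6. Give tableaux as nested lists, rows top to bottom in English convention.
[[5, 6], [7]]

In row 1, 6 replaces 7 (the leftmost entry greater than 6); 7 is bumped to row 2. 7 starts a new row 2. The new tableau is [[5, 6], [7]].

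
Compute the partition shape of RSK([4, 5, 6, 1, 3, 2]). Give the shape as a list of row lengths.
[3, 2, 1]

Row-insert each entry into an empty tableau.

After inserting 4: P = [[4]].
After inserting 5: P = [[4, 5]].
After inserting 6: P = [[4, 5, 6]].
After inserting 1: P = [[1, 5, 6], [4]].
After inserting 3: P = [[1, 3, 6], [4, 5]].
After inserting 2: P = [[1, 2, 6], [3, 5], [4]].

The final insertion tableau P = [[1, 2, 6], [3, 5], [4]] has shape [3, 2, 1].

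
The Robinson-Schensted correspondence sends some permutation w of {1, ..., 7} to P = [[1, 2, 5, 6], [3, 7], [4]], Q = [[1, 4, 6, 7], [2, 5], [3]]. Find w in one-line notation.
4 3 1 7 2 5 6

Reverse the RSK construction: for i from n down to 1, find the cell of Q containing i, remove the entry at that cell from P, and reverse-bump it up through P; the value ejected from row 1 is w(i).

Step i=7: Q has 7 at row 1, column 4; remove that cell from P, ejecting 6. So w(7) = 6. P is now [[1, 2, 5], [3, 7], [4]].
Step i=6: Q has 6 at row 1, column 3; remove that cell from P, ejecting 5. So w(6) = 5. P is now [[1, 2], [3, 7], [4]].
Step i=5: Q has 5 at row 2, column 2; remove 7 from row 2 of P and reverse-bump: 7 enters row 1 and ejects 2. So w(5) = 2. P is now [[1, 7], [3], [4]].
Step i=4: Q has 4 at row 1, column 2; remove that cell from P, ejecting 7. So w(4) = 7. P is now [[1], [3], [4]].
Step i=3: Q has 3 at row 3, column 1; remove 4 from row 3 of P and reverse-bump: 4 enters row 2 and ejects 3; 3 enters row 1 and ejects 1. So w(3) = 1. P is now [[3], [4]].
Step i=2: Q has 2 at row 2, column 1; remove 4 from row 2 of P and reverse-bump: 4 enters row 1 and ejects 3. So w(2) = 3. P is now [[4]].
Step i=1: Q has 1 at row 1, column 1; remove that cell from P, ejecting 4. So w(1) = 4. P is now [].

So w = 4 3 1 7 2 5 6.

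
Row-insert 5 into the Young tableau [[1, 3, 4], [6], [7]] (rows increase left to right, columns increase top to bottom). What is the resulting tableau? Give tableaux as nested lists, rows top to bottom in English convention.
5 is larger than every entry of row 1, so it is appended to row 1. The new tableau is [[1, 3, 4, 5], [6], [7]].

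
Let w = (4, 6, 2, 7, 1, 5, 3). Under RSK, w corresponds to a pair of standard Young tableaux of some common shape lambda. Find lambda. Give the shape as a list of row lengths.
[3, 2, 2]

Row-insert each entry into an empty tableau.

After inserting 4: P = [[4]].
After inserting 6: P = [[4, 6]].
After inserting 2: P = [[2, 6], [4]].
After inserting 7: P = [[2, 6, 7], [4]].
After inserting 1: P = [[1, 6, 7], [2], [4]].
After inserting 5: P = [[1, 5, 7], [2, 6], [4]].
After inserting 3: P = [[1, 3, 7], [2, 5], [4, 6]].

The final insertion tableau P = [[1, 3, 7], [2, 5], [4, 6]] has shape [3, 2, 2].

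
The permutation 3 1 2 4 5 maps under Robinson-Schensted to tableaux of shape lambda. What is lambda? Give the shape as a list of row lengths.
Row-insert each entry into an empty tableau.

After inserting 3: P = [[3]].
After inserting 1: P = [[1], [3]].
After inserting 2: P = [[1, 2], [3]].
After inserting 4: P = [[1, 2, 4], [3]].
After inserting 5: P = [[1, 2, 4, 5], [3]].

The final insertion tableau P = [[1, 2, 4, 5], [3]] has shape [4, 1].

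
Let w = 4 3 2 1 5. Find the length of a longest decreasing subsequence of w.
4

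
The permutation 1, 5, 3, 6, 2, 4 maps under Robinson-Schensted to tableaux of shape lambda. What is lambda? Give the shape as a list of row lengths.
[3, 2, 1]

Row-insert each entry into an empty tableau.

After inserting 1: P = [[1]].
After inserting 5: P = [[1, 5]].
After inserting 3: P = [[1, 3], [5]].
After inserting 6: P = [[1, 3, 6], [5]].
After inserting 2: P = [[1, 2, 6], [3], [5]].
After inserting 4: P = [[1, 2, 4], [3, 6], [5]].

The final insertion tableau P = [[1, 2, 4], [3, 6], [5]] has shape [3, 2, 1].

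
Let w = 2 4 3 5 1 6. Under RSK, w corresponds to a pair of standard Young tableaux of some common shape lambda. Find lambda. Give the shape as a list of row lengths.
[4, 1, 1]

Row-insert each entry into an empty tableau.

After inserting 2: P = [[2]].
After inserting 4: P = [[2, 4]].
After inserting 3: P = [[2, 3], [4]].
After inserting 5: P = [[2, 3, 5], [4]].
After inserting 1: P = [[1, 3, 5], [2], [4]].
After inserting 6: P = [[1, 3, 5, 6], [2], [4]].

The final insertion tableau P = [[1, 3, 5, 6], [2], [4]] has shape [4, 1, 1].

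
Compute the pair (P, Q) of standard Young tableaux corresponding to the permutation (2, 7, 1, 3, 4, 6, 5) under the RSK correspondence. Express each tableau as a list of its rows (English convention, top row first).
P = [[1, 3, 4, 5], [2, 6], [7]], Q = [[1, 2, 5, 6], [3, 4], [7]]

Insert each entry of the permutation into P by Schensted row insertion, recording in Q the position of each new cell.

Insert 2: appended to row 1. P = [[2]].
Insert 7: appended to row 1. P = [[2, 7]].
Insert 1: 1 bumps 2 from row 1; 2 starts row 2. P = [[1, 7], [2]].
Insert 3: 3 bumps 7 from row 1; 7 appends to row 2. P = [[1, 3], [2, 7]].
Insert 4: appended to row 1. P = [[1, 3, 4], [2, 7]].
Insert 6: appended to row 1. P = [[1, 3, 4, 6], [2, 7]].
Insert 5: 5 bumps 6 from row 1; 6 bumps 7 from row 2; 7 starts row 3. P = [[1, 3, 4, 5], [2, 6], [7]].

So P = [[1, 3, 4, 5], [2, 6], [7]], Q = [[1, 2, 5, 6], [3, 4], [7]].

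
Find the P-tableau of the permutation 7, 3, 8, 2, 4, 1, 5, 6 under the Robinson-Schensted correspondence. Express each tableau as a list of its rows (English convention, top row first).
P = [[1, 4, 5, 6], [2, 8], [3], [7]]

Insert 7: appended to row 1. P = [[7]].
Insert 3: 3 bumps 7 from row 1; 7 starts row 2. P = [[3], [7]].
Insert 8: appended to row 1. P = [[3, 8], [7]].
Insert 2: 2 bumps 3 from row 1; 3 bumps 7 from row 2; 7 starts row 3. P = [[2, 8], [3], [7]].
Insert 4: 4 bumps 8 from row 1; 8 appends to row 2. P = [[2, 4], [3, 8], [7]].
Insert 1: 1 bumps 2 from row 1; 2 bumps 3 from row 2; 3 bumps 7 from row 3; 7 starts row 4. P = [[1, 4], [2, 8], [3], [7]].
Insert 5: appended to row 1. P = [[1, 4, 5], [2, 8], [3], [7]].
Insert 6: appended to row 1. P = [[1, 4, 5, 6], [2, 8], [3], [7]].

So P = [[1, 4, 5, 6], [2, 8], [3], [7]].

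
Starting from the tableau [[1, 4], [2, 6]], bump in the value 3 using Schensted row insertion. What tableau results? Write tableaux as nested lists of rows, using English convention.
[[1, 3], [2, 4], [6]]

In row 1, 3 replaces 4 (the leftmost entry greater than 3); 4 is bumped to row 2. In row 2, 4 replaces 6 (the leftmost entry greater than 4); 6 is bumped to row 3. 6 starts a new row 3. The new tableau is [[1, 3], [2, 4], [6]].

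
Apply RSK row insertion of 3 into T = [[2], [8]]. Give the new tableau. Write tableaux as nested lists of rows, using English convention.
3 is larger than every entry of row 1, so it is appended to row 1. The new tableau is [[2, 3], [8]].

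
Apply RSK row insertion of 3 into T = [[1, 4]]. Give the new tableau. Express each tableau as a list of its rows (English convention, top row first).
[[1, 3], [4]]

In row 1, 3 replaces 4 (the leftmost entry greater than 3); 4 is bumped to row 2. 4 starts a new row 2. The new tableau is [[1, 3], [4]].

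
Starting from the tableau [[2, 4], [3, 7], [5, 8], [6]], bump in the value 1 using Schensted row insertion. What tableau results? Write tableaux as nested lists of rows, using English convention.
[[1, 4], [2, 7], [3, 8], [5], [6]]

In row 1, 1 replaces 2 (the leftmost entry greater than 1); 2 is bumped to row 2. In row 2, 2 replaces 3 (the leftmost entry greater than 2); 3 is bumped to row 3. In row 3, 3 replaces 5 (the leftmost entry greater than 3); 5 is bumped to row 4. In row 4, 5 replaces 6 (the leftmost entry greater than 5); 6 is bumped to row 5. 6 starts a new row 5. The new tableau is [[1, 4], [2, 7], [3, 8], [5], [6]].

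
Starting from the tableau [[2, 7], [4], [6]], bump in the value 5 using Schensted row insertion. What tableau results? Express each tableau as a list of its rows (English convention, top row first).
In row 1, 5 replaces 7 (the leftmost entry greater than 5); 7 is bumped to row 2. 7 is appended to row 2. The new tableau is [[2, 5], [4, 7], [6]].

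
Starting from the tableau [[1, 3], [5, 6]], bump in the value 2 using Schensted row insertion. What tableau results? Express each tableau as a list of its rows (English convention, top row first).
In row 1, 2 replaces 3 (the leftmost entry greater than 2); 3 is bumped to row 2. In row 2, 3 replaces 5 (the leftmost entry greater than 3); 5 is bumped to row 3. 5 starts a new row 3. The new tableau is [[1, 2], [3, 6], [5]].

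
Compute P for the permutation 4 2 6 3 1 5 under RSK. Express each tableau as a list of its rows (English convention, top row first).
Insert 4: appended to row 1. P = [[4]].
Insert 2: 2 bumps 4 from row 1; 4 starts row 2. P = [[2], [4]].
Insert 6: appended to row 1. P = [[2, 6], [4]].
Insert 3: 3 bumps 6 from row 1; 6 appends to row 2. P = [[2, 3], [4, 6]].
Insert 1: 1 bumps 2 from row 1; 2 bumps 4 from row 2; 4 starts row 3. P = [[1, 3], [2, 6], [4]].
Insert 5: appended to row 1. P = [[1, 3, 5], [2, 6], [4]].

So P = [[1, 3, 5], [2, 6], [4]].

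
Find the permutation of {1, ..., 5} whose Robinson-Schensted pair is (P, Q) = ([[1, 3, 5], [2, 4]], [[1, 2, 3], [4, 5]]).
2 4 5 1 3

Reverse the RSK construction: for i from n down to 1, find the cell of Q containing i, remove the entry at that cell from P, and reverse-bump it up through P; the value ejected from row 1 is w(i).

Step i=5: Q has 5 at row 2, column 2; remove 4 from row 2 of P and reverse-bump: 4 enters row 1 and ejects 3. So w(5) = 3. P is now [[1, 4, 5], [2]].
Step i=4: Q has 4 at row 2, column 1; remove 2 from row 2 of P and reverse-bump: 2 enters row 1 and ejects 1. So w(4) = 1. P is now [[2, 4, 5]].
Step i=3: Q has 3 at row 1, column 3; remove that cell from P, ejecting 5. So w(3) = 5. P is now [[2, 4]].
Step i=2: Q has 2 at row 1, column 2; remove that cell from P, ejecting 4. So w(2) = 4. P is now [[2]].
Step i=1: Q has 1 at row 1, column 1; remove that cell from P, ejecting 2. So w(1) = 2. P is now [].

So w = 2 4 5 1 3.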